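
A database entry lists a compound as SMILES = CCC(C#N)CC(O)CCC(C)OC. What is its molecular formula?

Walk through each heavy atom and fill implicit hydrogens from standard valence (C 4, N 3, O 2, S 2, halogen 1):
  atom 1: C, bond orders sum to 1 (valence 4) → 3 H
  atom 2: C, bond orders sum to 2 (valence 4) → 2 H
  atom 3: C, bond orders sum to 3 (valence 4) → 1 H
  atom 4: C, bond orders sum to 4 (valence 4) → 0 H
  atom 5: N, bond orders sum to 3 (valence 3) → 0 H
  atom 6: C, bond orders sum to 2 (valence 4) → 2 H
  atom 7: C, bond orders sum to 3 (valence 4) → 1 H
  atom 8: O, bond orders sum to 1 (valence 2) → 1 H
  atom 9: C, bond orders sum to 2 (valence 4) → 2 H
  atom 10: C, bond orders sum to 2 (valence 4) → 2 H
  atom 11: C, bond orders sum to 3 (valence 4) → 1 H
  atom 12: C, bond orders sum to 1 (valence 4) → 3 H
  atom 13: O, bond orders sum to 2 (valence 2) → 0 H
  atom 14: C, bond orders sum to 1 (valence 4) → 3 H
Totals → C:11, H:21, N:1, O:2.

C11H21NO2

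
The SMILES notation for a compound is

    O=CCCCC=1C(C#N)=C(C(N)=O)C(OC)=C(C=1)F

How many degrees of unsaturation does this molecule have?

8

Molecular formula: C13H13FN2O3.
DoU = (2C + 2 + N − H − X) / 2, where X is the halogen count and O/S are ignored.
    = (2·13 + 2 + 2 − 13 − 1) / 2 = 16 / 2 = 8.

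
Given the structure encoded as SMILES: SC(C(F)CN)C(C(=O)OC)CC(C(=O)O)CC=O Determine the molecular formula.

C11H18FNO5S

Walk through each heavy atom and fill implicit hydrogens from standard valence (C 4, N 3, O 2, S 2, halogen 1):
  atom 1: S, bond orders sum to 1 (valence 2) → 1 H
  atom 2: C, bond orders sum to 3 (valence 4) → 1 H
  atom 3: C, bond orders sum to 3 (valence 4) → 1 H
  atom 4: F (halogen, monovalent) → 0 H
  atom 5: C, bond orders sum to 2 (valence 4) → 2 H
  atom 6: N, bond orders sum to 1 (valence 3) → 2 H
  atom 7: C, bond orders sum to 3 (valence 4) → 1 H
  atom 8: C, bond orders sum to 4 (valence 4) → 0 H
  atom 9: O, bond orders sum to 2 (valence 2) → 0 H
  atom 10: O, bond orders sum to 2 (valence 2) → 0 H
  atom 11: C, bond orders sum to 1 (valence 4) → 3 H
  atom 12: C, bond orders sum to 2 (valence 4) → 2 H
  atom 13: C, bond orders sum to 3 (valence 4) → 1 H
  atom 14: C, bond orders sum to 4 (valence 4) → 0 H
  atom 15: O, bond orders sum to 2 (valence 2) → 0 H
  atom 16: O, bond orders sum to 1 (valence 2) → 1 H
  atom 17: C, bond orders sum to 2 (valence 4) → 2 H
  atom 18: C, bond orders sum to 3 (valence 4) → 1 H
  atom 19: O, bond orders sum to 2 (valence 2) → 0 H
Totals → C:11, H:18, F:1, N:1, O:5, S:1.
In Hill order: C11H18FNO5S.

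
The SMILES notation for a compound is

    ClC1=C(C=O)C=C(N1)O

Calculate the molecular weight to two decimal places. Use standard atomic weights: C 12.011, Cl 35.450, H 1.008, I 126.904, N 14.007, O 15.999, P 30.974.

First, the molecular formula is C5H4ClNO2 (counting implicit H from valence).
  C: 5 × 12.011 = 60.055
  Cl: 1 × 35.450 = 35.450
  H: 4 × 1.008 = 4.032
  N: 1 × 14.007 = 14.007
  O: 2 × 15.999 = 31.998
Sum: 5×12.011 + 1×35.450 + 4×1.008 + 1×14.007 + 2×15.999 = 145.542 → 145.54 g/mol.

145.54 g/mol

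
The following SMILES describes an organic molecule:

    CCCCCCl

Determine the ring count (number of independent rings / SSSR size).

0

In SMILES, each pair of matching ring-closure digits denotes one ring-closing bond; the number of such bonds equals the number of independent rings.
Ring-closure bonds here: 0.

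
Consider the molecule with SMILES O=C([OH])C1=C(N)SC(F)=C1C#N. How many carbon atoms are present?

Count every carbon token in the SMILES (each C, including those in ring-closure positions and inside branches).
Carbon count: 6.

6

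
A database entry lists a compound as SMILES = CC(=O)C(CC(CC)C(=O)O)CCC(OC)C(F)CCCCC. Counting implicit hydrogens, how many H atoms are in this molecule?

Walk through each heavy atom and fill implicit hydrogens from standard valence (C 4, N 3, O 2, S 2, halogen 1):
  atom 1: C, bond orders sum to 1 (valence 4) → 3 H
  atom 2: C, bond orders sum to 4 (valence 4) → 0 H
  atom 3: O, bond orders sum to 2 (valence 2) → 0 H
  atom 4: C, bond orders sum to 3 (valence 4) → 1 H
  atom 5: C, bond orders sum to 2 (valence 4) → 2 H
  atom 6: C, bond orders sum to 3 (valence 4) → 1 H
  atom 7: C, bond orders sum to 2 (valence 4) → 2 H
  atom 8: C, bond orders sum to 1 (valence 4) → 3 H
  atom 9: C, bond orders sum to 4 (valence 4) → 0 H
  atom 10: O, bond orders sum to 2 (valence 2) → 0 H
  atom 11: O, bond orders sum to 1 (valence 2) → 1 H
  atom 12: C, bond orders sum to 2 (valence 4) → 2 H
  atom 13: C, bond orders sum to 2 (valence 4) → 2 H
  atom 14: C, bond orders sum to 3 (valence 4) → 1 H
  atom 15: O, bond orders sum to 2 (valence 2) → 0 H
  atom 16: C, bond orders sum to 1 (valence 4) → 3 H
  atom 17: C, bond orders sum to 3 (valence 4) → 1 H
  atom 18: F (halogen, monovalent) → 0 H
  atom 19: C, bond orders sum to 2 (valence 4) → 2 H
  atom 20: C, bond orders sum to 2 (valence 4) → 2 H
  atom 21: C, bond orders sum to 2 (valence 4) → 2 H
  atom 22: C, bond orders sum to 2 (valence 4) → 2 H
  atom 23: C, bond orders sum to 1 (valence 4) → 3 H
Total hydrogens: 33.

33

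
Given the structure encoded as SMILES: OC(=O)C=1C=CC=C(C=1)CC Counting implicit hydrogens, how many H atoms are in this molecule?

10

Walk through each heavy atom and fill implicit hydrogens from standard valence (C 4, N 3, O 2, S 2, halogen 1):
  atom 1: O, bond orders sum to 1 (valence 2) → 1 H
  atom 2: C, bond orders sum to 4 (valence 4) → 0 H
  atom 3: O, bond orders sum to 2 (valence 2) → 0 H
  atom 4: C, bond orders sum to 4 (valence 4) → 0 H
  atom 5: C, bond orders sum to 3 (valence 4) → 1 H
  atom 6: C, bond orders sum to 3 (valence 4) → 1 H
  atom 7: C, bond orders sum to 3 (valence 4) → 1 H
  atom 8: C, bond orders sum to 4 (valence 4) → 0 H
  atom 9: C, bond orders sum to 3 (valence 4) → 1 H
  atom 10: C, bond orders sum to 2 (valence 4) → 2 H
  atom 11: C, bond orders sum to 1 (valence 4) → 3 H
Total hydrogens: 10.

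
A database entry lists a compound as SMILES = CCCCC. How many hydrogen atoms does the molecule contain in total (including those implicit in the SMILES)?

12

Walk through each heavy atom and fill implicit hydrogens from standard valence (C 4, N 3, O 2, S 2, halogen 1):
  atom 1: C, bond orders sum to 1 (valence 4) → 3 H
  atom 2: C, bond orders sum to 2 (valence 4) → 2 H
  atom 3: C, bond orders sum to 2 (valence 4) → 2 H
  atom 4: C, bond orders sum to 2 (valence 4) → 2 H
  atom 5: C, bond orders sum to 1 (valence 4) → 3 H
Total hydrogens: 12.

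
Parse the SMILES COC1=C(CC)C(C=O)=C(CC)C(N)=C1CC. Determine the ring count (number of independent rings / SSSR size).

In SMILES, each pair of matching ring-closure digits denotes one ring-closing bond; the number of such bonds equals the number of independent rings.
Ring-closure bonds here: 1.

1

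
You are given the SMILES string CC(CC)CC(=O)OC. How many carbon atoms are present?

7

Count every carbon token in the SMILES (each C, including those in ring-closure positions and inside branches).
Carbon count: 7.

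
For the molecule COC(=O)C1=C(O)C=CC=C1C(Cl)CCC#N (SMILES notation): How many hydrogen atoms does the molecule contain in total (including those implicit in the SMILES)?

12

Walk through each heavy atom and fill implicit hydrogens from standard valence (C 4, N 3, O 2, S 2, halogen 1):
  atom 1: C, bond orders sum to 1 (valence 4) → 3 H
  atom 2: O, bond orders sum to 2 (valence 2) → 0 H
  atom 3: C, bond orders sum to 4 (valence 4) → 0 H
  atom 4: O, bond orders sum to 2 (valence 2) → 0 H
  atom 5: C, bond orders sum to 4 (valence 4) → 0 H
  atom 6: C, bond orders sum to 4 (valence 4) → 0 H
  atom 7: O, bond orders sum to 1 (valence 2) → 1 H
  atom 8: C, bond orders sum to 3 (valence 4) → 1 H
  atom 9: C, bond orders sum to 3 (valence 4) → 1 H
  atom 10: C, bond orders sum to 3 (valence 4) → 1 H
  atom 11: C, bond orders sum to 4 (valence 4) → 0 H
  atom 12: C, bond orders sum to 3 (valence 4) → 1 H
  atom 13: Cl (halogen, monovalent) → 0 H
  atom 14: C, bond orders sum to 2 (valence 4) → 2 H
  atom 15: C, bond orders sum to 2 (valence 4) → 2 H
  atom 16: C, bond orders sum to 4 (valence 4) → 0 H
  atom 17: N, bond orders sum to 3 (valence 3) → 0 H
Total hydrogens: 12.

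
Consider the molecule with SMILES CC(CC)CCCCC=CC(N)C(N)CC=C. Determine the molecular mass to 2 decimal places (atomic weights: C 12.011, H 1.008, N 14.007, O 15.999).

238.42 g/mol

First, the molecular formula is C15H30N2 (counting implicit H from valence).
  C: 15 × 12.011 = 180.165
  H: 30 × 1.008 = 30.240
  N: 2 × 14.007 = 28.014
Sum: 15×12.011 + 30×1.008 + 2×14.007 = 238.419 → 238.42 g/mol.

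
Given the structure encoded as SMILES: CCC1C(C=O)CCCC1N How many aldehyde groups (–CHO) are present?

1

The aldehyde motif appears at heavy-atom position 5 in the SMILES.
Other groups present: 1 primary amine.
Aldehyde count: 1.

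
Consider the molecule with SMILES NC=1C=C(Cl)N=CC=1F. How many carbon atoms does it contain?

5

Count every carbon token in the SMILES (each C, including those in ring-closure positions and inside branches).
Carbon count: 5.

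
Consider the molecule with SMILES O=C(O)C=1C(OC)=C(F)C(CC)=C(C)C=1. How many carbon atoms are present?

11

Count every carbon token in the SMILES (each C, including those in ring-closure positions and inside branches).
Carbon count: 11.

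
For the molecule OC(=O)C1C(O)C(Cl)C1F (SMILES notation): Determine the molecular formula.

Walk through each heavy atom and fill implicit hydrogens from standard valence (C 4, N 3, O 2, S 2, halogen 1):
  atom 1: O, bond orders sum to 1 (valence 2) → 1 H
  atom 2: C, bond orders sum to 4 (valence 4) → 0 H
  atom 3: O, bond orders sum to 2 (valence 2) → 0 H
  atom 4: C, bond orders sum to 3 (valence 4) → 1 H
  atom 5: C, bond orders sum to 3 (valence 4) → 1 H
  atom 6: O, bond orders sum to 1 (valence 2) → 1 H
  atom 7: C, bond orders sum to 3 (valence 4) → 1 H
  atom 8: Cl (halogen, monovalent) → 0 H
  atom 9: C, bond orders sum to 3 (valence 4) → 1 H
  atom 10: F (halogen, monovalent) → 0 H
Totals → C:5, H:6, Cl:1, F:1, O:3.

C5H6ClFO3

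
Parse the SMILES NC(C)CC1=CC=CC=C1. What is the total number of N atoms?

1

Scan the SMILES for N atoms (remember two-letter symbols like Cl and Br are single atoms).
Nitrogen count: 1.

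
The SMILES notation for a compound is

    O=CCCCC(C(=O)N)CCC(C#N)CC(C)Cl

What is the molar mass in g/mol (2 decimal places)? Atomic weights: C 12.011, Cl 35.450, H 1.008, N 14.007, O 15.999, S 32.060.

First, the molecular formula is C13H21ClN2O2 (counting implicit H from valence).
  C: 13 × 12.011 = 156.143
  Cl: 1 × 35.450 = 35.450
  H: 21 × 1.008 = 21.168
  N: 2 × 14.007 = 28.014
  O: 2 × 15.999 = 31.998
Sum: 13×12.011 + 1×35.450 + 21×1.008 + 2×14.007 + 2×15.999 = 272.773 → 272.77 g/mol.

272.77 g/mol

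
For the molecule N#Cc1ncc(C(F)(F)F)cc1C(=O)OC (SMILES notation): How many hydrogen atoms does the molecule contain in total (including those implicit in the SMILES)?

5

Walk through each heavy atom and fill implicit hydrogens from standard valence (C 4, N 3, O 2, S 2, halogen 1); for lowercase aromatic atoms, an aromatic c carries 1 H when it has two neighbours and 0 H with three, and aromatic n carries 0 H:
  atom 1: N, bond orders sum to 3 (valence 3) → 0 H
  atom 2: C, bond orders sum to 4 (valence 4) → 0 H
  atom 3: aromatic c, 3 neighbours → 0 H
  atom 4: aromatic n, 2 neighbours → 0 H
  atom 5: aromatic c, 2 neighbours → 1 H
  atom 6: aromatic c, 3 neighbours → 0 H
  atom 7: C, bond orders sum to 4 (valence 4) → 0 H
  atom 8: F (halogen, monovalent) → 0 H
  atom 9: F (halogen, monovalent) → 0 H
  atom 10: F (halogen, monovalent) → 0 H
  atom 11: aromatic c, 2 neighbours → 1 H
  atom 12: aromatic c, 3 neighbours → 0 H
  atom 13: C, bond orders sum to 4 (valence 4) → 0 H
  atom 14: O, bond orders sum to 2 (valence 2) → 0 H
  atom 15: O, bond orders sum to 2 (valence 2) → 0 H
  atom 16: C, bond orders sum to 1 (valence 4) → 3 H
Total hydrogens: 5.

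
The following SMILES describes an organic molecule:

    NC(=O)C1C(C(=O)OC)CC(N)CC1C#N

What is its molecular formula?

C10H15N3O3

Walk through each heavy atom and fill implicit hydrogens from standard valence (C 4, N 3, O 2, S 2, halogen 1):
  atom 1: N, bond orders sum to 1 (valence 3) → 2 H
  atom 2: C, bond orders sum to 4 (valence 4) → 0 H
  atom 3: O, bond orders sum to 2 (valence 2) → 0 H
  atom 4: C, bond orders sum to 3 (valence 4) → 1 H
  atom 5: C, bond orders sum to 3 (valence 4) → 1 H
  atom 6: C, bond orders sum to 4 (valence 4) → 0 H
  atom 7: O, bond orders sum to 2 (valence 2) → 0 H
  atom 8: O, bond orders sum to 2 (valence 2) → 0 H
  atom 9: C, bond orders sum to 1 (valence 4) → 3 H
  atom 10: C, bond orders sum to 2 (valence 4) → 2 H
  atom 11: C, bond orders sum to 3 (valence 4) → 1 H
  atom 12: N, bond orders sum to 1 (valence 3) → 2 H
  atom 13: C, bond orders sum to 2 (valence 4) → 2 H
  atom 14: C, bond orders sum to 3 (valence 4) → 1 H
  atom 15: C, bond orders sum to 4 (valence 4) → 0 H
  atom 16: N, bond orders sum to 3 (valence 3) → 0 H
Totals → C:10, H:15, N:3, O:3.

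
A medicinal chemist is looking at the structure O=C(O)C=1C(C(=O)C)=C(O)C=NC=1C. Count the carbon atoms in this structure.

Count every carbon token in the SMILES (each C, including those in ring-closure positions and inside branches).
Carbon count: 9.

9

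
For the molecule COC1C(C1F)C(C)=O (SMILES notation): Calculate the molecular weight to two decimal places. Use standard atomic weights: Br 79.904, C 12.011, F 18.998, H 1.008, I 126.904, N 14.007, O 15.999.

First, the molecular formula is C6H9FO2 (counting implicit H from valence).
  C: 6 × 12.011 = 72.066
  F: 1 × 18.998 = 18.998
  H: 9 × 1.008 = 9.072
  O: 2 × 15.999 = 31.998
Sum: 6×12.011 + 1×18.998 + 9×1.008 + 2×15.999 = 132.134 → 132.13 g/mol.

132.13 g/mol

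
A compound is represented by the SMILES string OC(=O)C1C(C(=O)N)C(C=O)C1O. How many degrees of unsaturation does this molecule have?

4

Degree of unsaturation = (number of rings) + (number of π bonds).
Ring closures in the SMILES: 1.
π bonds: 3 double bonds (each 1 DoU) → 3 DoU from unsaturation.
Total DoU = 1 + 3 = 4.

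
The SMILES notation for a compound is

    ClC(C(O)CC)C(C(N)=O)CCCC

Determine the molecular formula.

Walk through each heavy atom and fill implicit hydrogens from standard valence (C 4, N 3, O 2, S 2, halogen 1):
  atom 1: Cl (halogen, monovalent) → 0 H
  atom 2: C, bond orders sum to 3 (valence 4) → 1 H
  atom 3: C, bond orders sum to 3 (valence 4) → 1 H
  atom 4: O, bond orders sum to 1 (valence 2) → 1 H
  atom 5: C, bond orders sum to 2 (valence 4) → 2 H
  atom 6: C, bond orders sum to 1 (valence 4) → 3 H
  atom 7: C, bond orders sum to 3 (valence 4) → 1 H
  atom 8: C, bond orders sum to 4 (valence 4) → 0 H
  atom 9: N, bond orders sum to 1 (valence 3) → 2 H
  atom 10: O, bond orders sum to 2 (valence 2) → 0 H
  atom 11: C, bond orders sum to 2 (valence 4) → 2 H
  atom 12: C, bond orders sum to 2 (valence 4) → 2 H
  atom 13: C, bond orders sum to 2 (valence 4) → 2 H
  atom 14: C, bond orders sum to 1 (valence 4) → 3 H
Totals → C:10, H:20, Cl:1, N:1, O:2.
In Hill order: C10H20ClNO2.

C10H20ClNO2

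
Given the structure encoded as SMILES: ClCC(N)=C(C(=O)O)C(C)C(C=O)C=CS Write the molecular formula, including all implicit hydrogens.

Walk through each heavy atom and fill implicit hydrogens from standard valence (C 4, N 3, O 2, S 2, halogen 1):
  atom 1: Cl (halogen, monovalent) → 0 H
  atom 2: C, bond orders sum to 2 (valence 4) → 2 H
  atom 3: C, bond orders sum to 4 (valence 4) → 0 H
  atom 4: N, bond orders sum to 1 (valence 3) → 2 H
  atom 5: C, bond orders sum to 4 (valence 4) → 0 H
  atom 6: C, bond orders sum to 4 (valence 4) → 0 H
  atom 7: O, bond orders sum to 2 (valence 2) → 0 H
  atom 8: O, bond orders sum to 1 (valence 2) → 1 H
  atom 9: C, bond orders sum to 3 (valence 4) → 1 H
  atom 10: C, bond orders sum to 1 (valence 4) → 3 H
  atom 11: C, bond orders sum to 3 (valence 4) → 1 H
  atom 12: C, bond orders sum to 3 (valence 4) → 1 H
  atom 13: O, bond orders sum to 2 (valence 2) → 0 H
  atom 14: C, bond orders sum to 3 (valence 4) → 1 H
  atom 15: C, bond orders sum to 3 (valence 4) → 1 H
  atom 16: S, bond orders sum to 1 (valence 2) → 1 H
Totals → C:10, H:14, Cl:1, N:1, O:3, S:1.
In Hill order: C10H14ClNO3S.

C10H14ClNO3S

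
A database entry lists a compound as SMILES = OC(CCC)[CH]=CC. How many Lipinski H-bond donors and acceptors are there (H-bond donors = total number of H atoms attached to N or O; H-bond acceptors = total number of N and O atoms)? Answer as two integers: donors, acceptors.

Donors: find every N or O and count the H atoms it carries.
  atom 1 (O): bond orders sum to 1 → 1 H
Lipinski HBD = 1.
Acceptors: N atoms = 0, O atoms = 1 → HBA = 1.

1, 1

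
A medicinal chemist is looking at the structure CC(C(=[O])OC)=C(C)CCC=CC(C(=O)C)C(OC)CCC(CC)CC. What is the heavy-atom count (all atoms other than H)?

26

Every atom symbol written in the SMILES (organic subset) is one heavy atom; implicit H are not written.
Heavy atoms by element → C:22, O:4.
Total: 26.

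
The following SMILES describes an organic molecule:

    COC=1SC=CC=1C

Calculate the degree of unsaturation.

3

Molecular formula: C6H8OS.
DoU = (2C + 2 + N − H − X) / 2, where X is the halogen count and O/S are ignored.
    = (2·6 + 2 + 0 − 8 − 0) / 2 = 6 / 2 = 3.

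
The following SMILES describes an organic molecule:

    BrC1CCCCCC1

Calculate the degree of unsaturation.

Degree of unsaturation = (number of rings) + (number of π bonds).
Ring closures in the SMILES: 1.
π bonds: none → 0 DoU from unsaturation.
Total DoU = 1 + 0 = 1.

1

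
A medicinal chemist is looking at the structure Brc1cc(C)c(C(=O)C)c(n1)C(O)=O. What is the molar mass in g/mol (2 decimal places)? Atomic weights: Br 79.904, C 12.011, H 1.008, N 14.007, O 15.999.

258.07 g/mol

First, the molecular formula is C9H8BrNO3 (counting implicit H from valence).
  Br: 1 × 79.904 = 79.904
  C: 9 × 12.011 = 108.099
  H: 8 × 1.008 = 8.064
  N: 1 × 14.007 = 14.007
  O: 3 × 15.999 = 47.997
Sum: 1×79.904 + 9×12.011 + 8×1.008 + 1×14.007 + 3×15.999 = 258.071 → 258.07 g/mol.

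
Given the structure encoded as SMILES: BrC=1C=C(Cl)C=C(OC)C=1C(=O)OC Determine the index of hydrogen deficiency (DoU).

Degree of unsaturation = (number of rings) + (number of π bonds).
Ring closures in the SMILES: 1.
π bonds: 4 double bonds (each 1 DoU) → 4 DoU from unsaturation.
Total DoU = 1 + 4 = 5.

5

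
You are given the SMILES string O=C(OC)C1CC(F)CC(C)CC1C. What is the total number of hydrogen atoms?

Walk through each heavy atom and fill implicit hydrogens from standard valence (C 4, N 3, O 2, S 2, halogen 1):
  atom 1: O, bond orders sum to 2 (valence 2) → 0 H
  atom 2: C, bond orders sum to 4 (valence 4) → 0 H
  atom 3: O, bond orders sum to 2 (valence 2) → 0 H
  atom 4: C, bond orders sum to 1 (valence 4) → 3 H
  atom 5: C, bond orders sum to 3 (valence 4) → 1 H
  atom 6: C, bond orders sum to 2 (valence 4) → 2 H
  atom 7: C, bond orders sum to 3 (valence 4) → 1 H
  atom 8: F (halogen, monovalent) → 0 H
  atom 9: C, bond orders sum to 2 (valence 4) → 2 H
  atom 10: C, bond orders sum to 3 (valence 4) → 1 H
  atom 11: C, bond orders sum to 1 (valence 4) → 3 H
  atom 12: C, bond orders sum to 2 (valence 4) → 2 H
  atom 13: C, bond orders sum to 3 (valence 4) → 1 H
  atom 14: C, bond orders sum to 1 (valence 4) → 3 H
Total hydrogens: 19.

19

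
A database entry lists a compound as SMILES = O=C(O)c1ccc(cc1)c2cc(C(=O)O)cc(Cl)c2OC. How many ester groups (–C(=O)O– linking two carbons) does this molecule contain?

Scan the SMILES for the ester motif — none present.
Groups that are present: 2 carboxylic acid, 1 ether.

0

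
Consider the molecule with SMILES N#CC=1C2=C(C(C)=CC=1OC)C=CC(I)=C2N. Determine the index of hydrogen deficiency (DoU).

Degree of unsaturation = (number of rings) + (number of π bonds).
Ring closures in the SMILES: 2.
π bonds: 5 double bonds (each 1 DoU), 1 triple bond (each 2 DoU) → 7 DoU from unsaturation.
Total DoU = 2 + 7 = 9.

9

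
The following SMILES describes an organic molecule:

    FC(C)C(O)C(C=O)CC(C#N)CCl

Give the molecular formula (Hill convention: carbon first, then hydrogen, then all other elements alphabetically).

Walk through each heavy atom and fill implicit hydrogens from standard valence (C 4, N 3, O 2, S 2, halogen 1):
  atom 1: F (halogen, monovalent) → 0 H
  atom 2: C, bond orders sum to 3 (valence 4) → 1 H
  atom 3: C, bond orders sum to 1 (valence 4) → 3 H
  atom 4: C, bond orders sum to 3 (valence 4) → 1 H
  atom 5: O, bond orders sum to 1 (valence 2) → 1 H
  atom 6: C, bond orders sum to 3 (valence 4) → 1 H
  atom 7: C, bond orders sum to 3 (valence 4) → 1 H
  atom 8: O, bond orders sum to 2 (valence 2) → 0 H
  atom 9: C, bond orders sum to 2 (valence 4) → 2 H
  atom 10: C, bond orders sum to 3 (valence 4) → 1 H
  atom 11: C, bond orders sum to 4 (valence 4) → 0 H
  atom 12: N, bond orders sum to 3 (valence 3) → 0 H
  atom 13: C, bond orders sum to 2 (valence 4) → 2 H
  atom 14: Cl (halogen, monovalent) → 0 H
Totals → C:9, H:13, Cl:1, F:1, N:1, O:2.
In Hill order: C9H13ClFNO2.

C9H13ClFNO2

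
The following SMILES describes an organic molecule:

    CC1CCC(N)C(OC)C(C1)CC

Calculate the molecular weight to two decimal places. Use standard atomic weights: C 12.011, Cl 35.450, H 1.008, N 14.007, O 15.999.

185.31 g/mol

First, the molecular formula is C11H23NO (counting implicit H from valence).
  C: 11 × 12.011 = 132.121
  H: 23 × 1.008 = 23.184
  N: 1 × 14.007 = 14.007
  O: 1 × 15.999 = 15.999
Sum: 11×12.011 + 23×1.008 + 1×14.007 + 1×15.999 = 185.311 → 185.31 g/mol.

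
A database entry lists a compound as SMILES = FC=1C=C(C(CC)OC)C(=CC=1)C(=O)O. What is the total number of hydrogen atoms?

13

Walk through each heavy atom and fill implicit hydrogens from standard valence (C 4, N 3, O 2, S 2, halogen 1):
  atom 1: F (halogen, monovalent) → 0 H
  atom 2: C, bond orders sum to 4 (valence 4) → 0 H
  atom 3: C, bond orders sum to 3 (valence 4) → 1 H
  atom 4: C, bond orders sum to 4 (valence 4) → 0 H
  atom 5: C, bond orders sum to 3 (valence 4) → 1 H
  atom 6: C, bond orders sum to 2 (valence 4) → 2 H
  atom 7: C, bond orders sum to 1 (valence 4) → 3 H
  atom 8: O, bond orders sum to 2 (valence 2) → 0 H
  atom 9: C, bond orders sum to 1 (valence 4) → 3 H
  atom 10: C, bond orders sum to 4 (valence 4) → 0 H
  atom 11: C, bond orders sum to 3 (valence 4) → 1 H
  atom 12: C, bond orders sum to 3 (valence 4) → 1 H
  atom 13: C, bond orders sum to 4 (valence 4) → 0 H
  atom 14: O, bond orders sum to 2 (valence 2) → 0 H
  atom 15: O, bond orders sum to 1 (valence 2) → 1 H
Total hydrogens: 13.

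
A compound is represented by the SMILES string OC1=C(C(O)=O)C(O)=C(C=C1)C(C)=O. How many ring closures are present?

In SMILES, each pair of matching ring-closure digits denotes one ring-closing bond; the number of such bonds equals the number of independent rings.
Ring-closure bonds here: 1.

1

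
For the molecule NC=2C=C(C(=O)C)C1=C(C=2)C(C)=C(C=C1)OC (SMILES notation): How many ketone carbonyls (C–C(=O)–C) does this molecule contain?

The ketone motif appears at heavy-atom position 5 in the SMILES.
Other groups present: 1 ether, 1 primary amine.
Ketone count: 1.

1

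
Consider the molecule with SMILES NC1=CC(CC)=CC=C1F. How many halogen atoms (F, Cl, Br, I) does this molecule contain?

Halogen atoms appear at heavy-atom position 10 (1×F).
Other groups present: 1 primary amine.
Halogen count: 1.

1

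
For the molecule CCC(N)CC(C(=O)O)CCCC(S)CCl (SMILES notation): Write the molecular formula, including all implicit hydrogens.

C11H22ClNO2S

Walk through each heavy atom and fill implicit hydrogens from standard valence (C 4, N 3, O 2, S 2, halogen 1):
  atom 1: C, bond orders sum to 1 (valence 4) → 3 H
  atom 2: C, bond orders sum to 2 (valence 4) → 2 H
  atom 3: C, bond orders sum to 3 (valence 4) → 1 H
  atom 4: N, bond orders sum to 1 (valence 3) → 2 H
  atom 5: C, bond orders sum to 2 (valence 4) → 2 H
  atom 6: C, bond orders sum to 3 (valence 4) → 1 H
  atom 7: C, bond orders sum to 4 (valence 4) → 0 H
  atom 8: O, bond orders sum to 2 (valence 2) → 0 H
  atom 9: O, bond orders sum to 1 (valence 2) → 1 H
  atom 10: C, bond orders sum to 2 (valence 4) → 2 H
  atom 11: C, bond orders sum to 2 (valence 4) → 2 H
  atom 12: C, bond orders sum to 2 (valence 4) → 2 H
  atom 13: C, bond orders sum to 3 (valence 4) → 1 H
  atom 14: S, bond orders sum to 1 (valence 2) → 1 H
  atom 15: C, bond orders sum to 2 (valence 4) → 2 H
  atom 16: Cl (halogen, monovalent) → 0 H
Totals → C:11, H:22, Cl:1, N:1, O:2, S:1.
In Hill order: C11H22ClNO2S.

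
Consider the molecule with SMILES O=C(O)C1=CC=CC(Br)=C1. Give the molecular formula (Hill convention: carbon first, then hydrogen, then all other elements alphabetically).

Walk through each heavy atom and fill implicit hydrogens from standard valence (C 4, N 3, O 2, S 2, halogen 1):
  atom 1: O, bond orders sum to 2 (valence 2) → 0 H
  atom 2: C, bond orders sum to 4 (valence 4) → 0 H
  atom 3: O, bond orders sum to 1 (valence 2) → 1 H
  atom 4: C, bond orders sum to 4 (valence 4) → 0 H
  atom 5: C, bond orders sum to 3 (valence 4) → 1 H
  atom 6: C, bond orders sum to 3 (valence 4) → 1 H
  atom 7: C, bond orders sum to 3 (valence 4) → 1 H
  atom 8: C, bond orders sum to 4 (valence 4) → 0 H
  atom 9: Br (halogen, monovalent) → 0 H
  atom 10: C, bond orders sum to 3 (valence 4) → 1 H
Totals → C:7, H:5, Br:1, O:2.

C7H5BrO2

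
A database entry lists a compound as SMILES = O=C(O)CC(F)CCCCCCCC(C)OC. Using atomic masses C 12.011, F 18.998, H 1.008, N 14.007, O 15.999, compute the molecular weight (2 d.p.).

First, the molecular formula is C13H25FO3 (counting implicit H from valence).
  C: 13 × 12.011 = 156.143
  F: 1 × 18.998 = 18.998
  H: 25 × 1.008 = 25.200
  O: 3 × 15.999 = 47.997
Sum: 13×12.011 + 1×18.998 + 25×1.008 + 3×15.999 = 248.338 → 248.34 g/mol.

248.34 g/mol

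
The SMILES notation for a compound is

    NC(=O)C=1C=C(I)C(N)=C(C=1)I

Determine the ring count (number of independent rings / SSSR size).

In SMILES, each pair of matching ring-closure digits denotes one ring-closing bond; the number of such bonds equals the number of independent rings.
Ring-closure bonds here: 1.

1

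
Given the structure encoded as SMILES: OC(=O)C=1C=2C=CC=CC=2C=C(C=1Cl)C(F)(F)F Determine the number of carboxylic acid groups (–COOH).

1

The carboxylic acid motif appears at heavy-atom position 2 in the SMILES.
Carboxylic acid count: 1.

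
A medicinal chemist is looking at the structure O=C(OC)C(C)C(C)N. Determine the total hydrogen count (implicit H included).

Walk through each heavy atom and fill implicit hydrogens from standard valence (C 4, N 3, O 2, S 2, halogen 1):
  atom 1: O, bond orders sum to 2 (valence 2) → 0 H
  atom 2: C, bond orders sum to 4 (valence 4) → 0 H
  atom 3: O, bond orders sum to 2 (valence 2) → 0 H
  atom 4: C, bond orders sum to 1 (valence 4) → 3 H
  atom 5: C, bond orders sum to 3 (valence 4) → 1 H
  atom 6: C, bond orders sum to 1 (valence 4) → 3 H
  atom 7: C, bond orders sum to 3 (valence 4) → 1 H
  atom 8: C, bond orders sum to 1 (valence 4) → 3 H
  atom 9: N, bond orders sum to 1 (valence 3) → 2 H
Total hydrogens: 13.

13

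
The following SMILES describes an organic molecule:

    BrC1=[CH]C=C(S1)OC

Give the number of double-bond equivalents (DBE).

3

Molecular formula: C5H5BrOS.
DoU = (2C + 2 + N − H − X) / 2, where X is the halogen count and O/S are ignored.
    = (2·5 + 2 + 0 − 5 − 1) / 2 = 6 / 2 = 3.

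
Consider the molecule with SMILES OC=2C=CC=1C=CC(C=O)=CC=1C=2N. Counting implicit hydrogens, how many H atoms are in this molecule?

Walk through each heavy atom and fill implicit hydrogens from standard valence (C 4, N 3, O 2, S 2, halogen 1):
  atom 1: O, bond orders sum to 1 (valence 2) → 1 H
  atom 2: C, bond orders sum to 4 (valence 4) → 0 H
  atom 3: C, bond orders sum to 3 (valence 4) → 1 H
  atom 4: C, bond orders sum to 3 (valence 4) → 1 H
  atom 5: C, bond orders sum to 4 (valence 4) → 0 H
  atom 6: C, bond orders sum to 3 (valence 4) → 1 H
  atom 7: C, bond orders sum to 3 (valence 4) → 1 H
  atom 8: C, bond orders sum to 4 (valence 4) → 0 H
  atom 9: C, bond orders sum to 3 (valence 4) → 1 H
  atom 10: O, bond orders sum to 2 (valence 2) → 0 H
  atom 11: C, bond orders sum to 3 (valence 4) → 1 H
  atom 12: C, bond orders sum to 4 (valence 4) → 0 H
  atom 13: C, bond orders sum to 4 (valence 4) → 0 H
  atom 14: N, bond orders sum to 1 (valence 3) → 2 H
Total hydrogens: 9.

9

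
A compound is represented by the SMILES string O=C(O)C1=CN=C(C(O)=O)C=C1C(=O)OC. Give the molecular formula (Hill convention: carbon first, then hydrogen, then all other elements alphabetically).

Walk through each heavy atom and fill implicit hydrogens from standard valence (C 4, N 3, O 2, S 2, halogen 1):
  atom 1: O, bond orders sum to 2 (valence 2) → 0 H
  atom 2: C, bond orders sum to 4 (valence 4) → 0 H
  atom 3: O, bond orders sum to 1 (valence 2) → 1 H
  atom 4: C, bond orders sum to 4 (valence 4) → 0 H
  atom 5: C, bond orders sum to 3 (valence 4) → 1 H
  atom 6: N, bond orders sum to 3 (valence 3) → 0 H
  atom 7: C, bond orders sum to 4 (valence 4) → 0 H
  atom 8: C, bond orders sum to 4 (valence 4) → 0 H
  atom 9: O, bond orders sum to 1 (valence 2) → 1 H
  atom 10: O, bond orders sum to 2 (valence 2) → 0 H
  atom 11: C, bond orders sum to 3 (valence 4) → 1 H
  atom 12: C, bond orders sum to 4 (valence 4) → 0 H
  atom 13: C, bond orders sum to 4 (valence 4) → 0 H
  atom 14: O, bond orders sum to 2 (valence 2) → 0 H
  atom 15: O, bond orders sum to 2 (valence 2) → 0 H
  atom 16: C, bond orders sum to 1 (valence 4) → 3 H
Totals → C:9, H:7, N:1, O:6.

C9H7NO6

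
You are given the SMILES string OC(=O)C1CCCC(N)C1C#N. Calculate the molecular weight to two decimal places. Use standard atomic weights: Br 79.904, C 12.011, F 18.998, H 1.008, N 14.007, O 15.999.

First, the molecular formula is C8H12N2O2 (counting implicit H from valence).
  C: 8 × 12.011 = 96.088
  H: 12 × 1.008 = 12.096
  N: 2 × 14.007 = 28.014
  O: 2 × 15.999 = 31.998
Sum: 8×12.011 + 12×1.008 + 2×14.007 + 2×15.999 = 168.196 → 168.20 g/mol.

168.20 g/mol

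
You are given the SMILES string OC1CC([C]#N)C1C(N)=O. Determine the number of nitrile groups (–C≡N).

1

The nitrile motif appears at heavy-atom position 5 in the SMILES.
Other groups present: 1 amide, 1 hydroxyl.
Nitrile count: 1.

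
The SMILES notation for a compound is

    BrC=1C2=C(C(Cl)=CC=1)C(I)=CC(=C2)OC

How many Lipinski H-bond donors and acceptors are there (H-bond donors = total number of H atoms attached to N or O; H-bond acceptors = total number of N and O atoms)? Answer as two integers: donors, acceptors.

Donors: find every N or O and count the H atoms it carries.
  atom 14 (O): bond orders sum to 2 → 0 H
Lipinski HBD = 0.
Acceptors: N atoms = 0, O atoms = 1 → HBA = 1.

0, 1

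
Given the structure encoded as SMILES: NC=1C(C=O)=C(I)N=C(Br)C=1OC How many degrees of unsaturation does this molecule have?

Degree of unsaturation = (number of rings) + (number of π bonds).
Ring closures in the SMILES: 1.
π bonds: 4 double bonds (each 1 DoU) → 4 DoU from unsaturation.
Total DoU = 1 + 4 = 5.

5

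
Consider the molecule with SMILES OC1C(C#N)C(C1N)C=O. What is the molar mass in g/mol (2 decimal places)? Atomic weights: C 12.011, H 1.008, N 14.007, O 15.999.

140.14 g/mol

First, the molecular formula is C6H8N2O2 (counting implicit H from valence).
  C: 6 × 12.011 = 72.066
  H: 8 × 1.008 = 8.064
  N: 2 × 14.007 = 28.014
  O: 2 × 15.999 = 31.998
Sum: 6×12.011 + 8×1.008 + 2×14.007 + 2×15.999 = 140.142 → 140.14 g/mol.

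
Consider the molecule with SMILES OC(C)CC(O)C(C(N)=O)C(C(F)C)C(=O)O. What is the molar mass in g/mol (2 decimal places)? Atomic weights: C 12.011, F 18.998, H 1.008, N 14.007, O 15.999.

First, the molecular formula is C10H18FNO5 (counting implicit H from valence).
  C: 10 × 12.011 = 120.110
  F: 1 × 18.998 = 18.998
  H: 18 × 1.008 = 18.144
  N: 1 × 14.007 = 14.007
  O: 5 × 15.999 = 79.995
Sum: 10×12.011 + 1×18.998 + 18×1.008 + 1×14.007 + 5×15.999 = 251.254 → 251.25 g/mol.

251.25 g/mol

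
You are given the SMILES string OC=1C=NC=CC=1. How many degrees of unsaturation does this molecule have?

4

Degree of unsaturation = (number of rings) + (number of π bonds).
Ring closures in the SMILES: 1.
π bonds: 3 double bonds (each 1 DoU) → 3 DoU from unsaturation.
Total DoU = 1 + 3 = 4.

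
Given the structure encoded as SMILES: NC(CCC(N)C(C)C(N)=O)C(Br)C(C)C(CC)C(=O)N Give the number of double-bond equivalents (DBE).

Molecular formula: C14H29BrN4O2.
DoU = (2C + 2 + N − H − X) / 2, where X is the halogen count and O/S are ignored.
    = (2·14 + 2 + 4 − 29 − 1) / 2 = 4 / 2 = 2.

2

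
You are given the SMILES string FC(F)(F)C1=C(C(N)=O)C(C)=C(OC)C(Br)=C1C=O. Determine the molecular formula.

C11H9BrF3NO3

Walk through each heavy atom and fill implicit hydrogens from standard valence (C 4, N 3, O 2, S 2, halogen 1):
  atom 1: F (halogen, monovalent) → 0 H
  atom 2: C, bond orders sum to 4 (valence 4) → 0 H
  atom 3: F (halogen, monovalent) → 0 H
  atom 4: F (halogen, monovalent) → 0 H
  atom 5: C, bond orders sum to 4 (valence 4) → 0 H
  atom 6: C, bond orders sum to 4 (valence 4) → 0 H
  atom 7: C, bond orders sum to 4 (valence 4) → 0 H
  atom 8: N, bond orders sum to 1 (valence 3) → 2 H
  atom 9: O, bond orders sum to 2 (valence 2) → 0 H
  atom 10: C, bond orders sum to 4 (valence 4) → 0 H
  atom 11: C, bond orders sum to 1 (valence 4) → 3 H
  atom 12: C, bond orders sum to 4 (valence 4) → 0 H
  atom 13: O, bond orders sum to 2 (valence 2) → 0 H
  atom 14: C, bond orders sum to 1 (valence 4) → 3 H
  atom 15: C, bond orders sum to 4 (valence 4) → 0 H
  atom 16: Br (halogen, monovalent) → 0 H
  atom 17: C, bond orders sum to 4 (valence 4) → 0 H
  atom 18: C, bond orders sum to 3 (valence 4) → 1 H
  atom 19: O, bond orders sum to 2 (valence 2) → 0 H
Totals → C:11, H:9, Br:1, F:3, N:1, O:3.
In Hill order: C11H9BrF3NO3.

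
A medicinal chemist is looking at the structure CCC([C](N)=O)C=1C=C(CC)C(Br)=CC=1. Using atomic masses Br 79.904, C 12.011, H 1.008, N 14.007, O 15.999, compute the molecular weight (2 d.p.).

First, the molecular formula is C12H16BrNO (counting implicit H from valence).
  Br: 1 × 79.904 = 79.904
  C: 12 × 12.011 = 144.132
  H: 16 × 1.008 = 16.128
  N: 1 × 14.007 = 14.007
  O: 1 × 15.999 = 15.999
Sum: 1×79.904 + 12×12.011 + 16×1.008 + 1×14.007 + 1×15.999 = 270.170 → 270.17 g/mol.

270.17 g/mol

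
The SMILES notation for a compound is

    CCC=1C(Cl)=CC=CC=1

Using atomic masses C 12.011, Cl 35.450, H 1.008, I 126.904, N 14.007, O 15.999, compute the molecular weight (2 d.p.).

First, the molecular formula is C8H9Cl (counting implicit H from valence).
  C: 8 × 12.011 = 96.088
  Cl: 1 × 35.450 = 35.450
  H: 9 × 1.008 = 9.072
Sum: 8×12.011 + 1×35.450 + 9×1.008 = 140.610 → 140.61 g/mol.

140.61 g/mol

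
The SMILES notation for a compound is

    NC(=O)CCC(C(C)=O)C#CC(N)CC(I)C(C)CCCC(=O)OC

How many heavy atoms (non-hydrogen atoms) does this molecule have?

Every atom symbol written in the SMILES (organic subset) is one heavy atom; implicit H are not written.
Heavy atoms by element → C:18, I:1, N:2, O:4.
Total: 25.

25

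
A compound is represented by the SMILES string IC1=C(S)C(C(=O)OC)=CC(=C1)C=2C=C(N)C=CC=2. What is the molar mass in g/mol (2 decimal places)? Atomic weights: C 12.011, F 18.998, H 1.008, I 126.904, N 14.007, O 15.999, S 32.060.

First, the molecular formula is C14H12INO2S (counting implicit H from valence).
  C: 14 × 12.011 = 168.154
  H: 12 × 1.008 = 12.096
  I: 1 × 126.904 = 126.904
  N: 1 × 14.007 = 14.007
  O: 2 × 15.999 = 31.998
  S: 1 × 32.060 = 32.060
Sum: 14×12.011 + 12×1.008 + 1×126.904 + 1×14.007 + 2×15.999 + 1×32.060 = 385.219 → 385.22 g/mol.

385.22 g/mol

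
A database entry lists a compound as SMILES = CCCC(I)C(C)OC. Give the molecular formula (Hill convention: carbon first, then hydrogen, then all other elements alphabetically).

Walk through each heavy atom and fill implicit hydrogens from standard valence (C 4, N 3, O 2, S 2, halogen 1):
  atom 1: C, bond orders sum to 1 (valence 4) → 3 H
  atom 2: C, bond orders sum to 2 (valence 4) → 2 H
  atom 3: C, bond orders sum to 2 (valence 4) → 2 H
  atom 4: C, bond orders sum to 3 (valence 4) → 1 H
  atom 5: I (halogen, monovalent) → 0 H
  atom 6: C, bond orders sum to 3 (valence 4) → 1 H
  atom 7: C, bond orders sum to 1 (valence 4) → 3 H
  atom 8: O, bond orders sum to 2 (valence 2) → 0 H
  atom 9: C, bond orders sum to 1 (valence 4) → 3 H
Totals → C:7, H:15, I:1, O:1.

C7H15IO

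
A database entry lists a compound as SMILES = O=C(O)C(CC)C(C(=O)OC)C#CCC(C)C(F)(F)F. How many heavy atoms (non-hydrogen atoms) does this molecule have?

20

Every atom symbol written in the SMILES (organic subset) is one heavy atom; implicit H are not written.
Heavy atoms by element → C:13, F:3, O:4.
Total: 20.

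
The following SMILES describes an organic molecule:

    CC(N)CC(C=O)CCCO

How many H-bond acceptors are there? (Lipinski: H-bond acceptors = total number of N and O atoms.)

N atoms: 1; O atoms: 2.
Lipinski HBA = 1 + 2 = 3.

3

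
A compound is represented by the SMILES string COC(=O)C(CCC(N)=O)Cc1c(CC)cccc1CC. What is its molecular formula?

Walk through each heavy atom and fill implicit hydrogens from standard valence (C 4, N 3, O 2, S 2, halogen 1); for lowercase aromatic atoms, an aromatic c carries 1 H when it has two neighbours and 0 H with three, and aromatic n carries 0 H:
  atom 1: C, bond orders sum to 1 (valence 4) → 3 H
  atom 2: O, bond orders sum to 2 (valence 2) → 0 H
  atom 3: C, bond orders sum to 4 (valence 4) → 0 H
  atom 4: O, bond orders sum to 2 (valence 2) → 0 H
  atom 5: C, bond orders sum to 3 (valence 4) → 1 H
  atom 6: C, bond orders sum to 2 (valence 4) → 2 H
  atom 7: C, bond orders sum to 2 (valence 4) → 2 H
  atom 8: C, bond orders sum to 4 (valence 4) → 0 H
  atom 9: N, bond orders sum to 1 (valence 3) → 2 H
  atom 10: O, bond orders sum to 2 (valence 2) → 0 H
  atom 11: C, bond orders sum to 2 (valence 4) → 2 H
  atom 12: aromatic c, 3 neighbours → 0 H
  atom 13: aromatic c, 3 neighbours → 0 H
  atom 14: C, bond orders sum to 2 (valence 4) → 2 H
  atom 15: C, bond orders sum to 1 (valence 4) → 3 H
  atom 16: aromatic c, 2 neighbours → 1 H
  atom 17: aromatic c, 2 neighbours → 1 H
  atom 18: aromatic c, 2 neighbours → 1 H
  atom 19: aromatic c, 3 neighbours → 0 H
  atom 20: C, bond orders sum to 2 (valence 4) → 2 H
  atom 21: C, bond orders sum to 1 (valence 4) → 3 H
Totals → C:17, H:25, N:1, O:3.
In Hill order: C17H25NO3.

C17H25NO3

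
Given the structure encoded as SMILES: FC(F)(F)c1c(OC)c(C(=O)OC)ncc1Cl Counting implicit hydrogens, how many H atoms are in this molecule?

Walk through each heavy atom and fill implicit hydrogens from standard valence (C 4, N 3, O 2, S 2, halogen 1); for lowercase aromatic atoms, an aromatic c carries 1 H when it has two neighbours and 0 H with three, and aromatic n carries 0 H:
  atom 1: F (halogen, monovalent) → 0 H
  atom 2: C, bond orders sum to 4 (valence 4) → 0 H
  atom 3: F (halogen, monovalent) → 0 H
  atom 4: F (halogen, monovalent) → 0 H
  atom 5: aromatic c, 3 neighbours → 0 H
  atom 6: aromatic c, 3 neighbours → 0 H
  atom 7: O, bond orders sum to 2 (valence 2) → 0 H
  atom 8: C, bond orders sum to 1 (valence 4) → 3 H
  atom 9: aromatic c, 3 neighbours → 0 H
  atom 10: C, bond orders sum to 4 (valence 4) → 0 H
  atom 11: O, bond orders sum to 2 (valence 2) → 0 H
  atom 12: O, bond orders sum to 2 (valence 2) → 0 H
  atom 13: C, bond orders sum to 1 (valence 4) → 3 H
  atom 14: aromatic n, 2 neighbours → 0 H
  atom 15: aromatic c, 2 neighbours → 1 H
  atom 16: aromatic c, 3 neighbours → 0 H
  atom 17: Cl (halogen, monovalent) → 0 H
Total hydrogens: 7.

7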